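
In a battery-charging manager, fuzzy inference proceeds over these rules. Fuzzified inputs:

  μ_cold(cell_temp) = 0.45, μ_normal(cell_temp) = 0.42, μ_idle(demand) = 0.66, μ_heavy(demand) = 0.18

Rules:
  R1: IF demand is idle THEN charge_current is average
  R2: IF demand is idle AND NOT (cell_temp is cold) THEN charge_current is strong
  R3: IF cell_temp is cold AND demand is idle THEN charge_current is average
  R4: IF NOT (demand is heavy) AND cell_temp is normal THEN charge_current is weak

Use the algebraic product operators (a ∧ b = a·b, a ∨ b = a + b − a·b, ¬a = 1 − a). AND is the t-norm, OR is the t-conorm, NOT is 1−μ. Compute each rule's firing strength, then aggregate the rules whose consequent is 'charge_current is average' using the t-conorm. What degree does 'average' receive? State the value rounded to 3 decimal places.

R1: idle=0.66 → w = 0.6600
R2: idle=0.66, ¬cold=1−0.45=0.55; AND[a·b] → w = 0.3630
R3: cold=0.45, idle=0.66; AND[a·b] → w = 0.2970
R4: ¬heavy=1−0.18=0.82, normal=0.42; AND[a·b] → w = 0.3444
Rules with consequent 'average': {R1, R3} → strengths 0.6600, 0.2970
Aggregate via t-conorm [a + b − a·b]: 0.7610

0.761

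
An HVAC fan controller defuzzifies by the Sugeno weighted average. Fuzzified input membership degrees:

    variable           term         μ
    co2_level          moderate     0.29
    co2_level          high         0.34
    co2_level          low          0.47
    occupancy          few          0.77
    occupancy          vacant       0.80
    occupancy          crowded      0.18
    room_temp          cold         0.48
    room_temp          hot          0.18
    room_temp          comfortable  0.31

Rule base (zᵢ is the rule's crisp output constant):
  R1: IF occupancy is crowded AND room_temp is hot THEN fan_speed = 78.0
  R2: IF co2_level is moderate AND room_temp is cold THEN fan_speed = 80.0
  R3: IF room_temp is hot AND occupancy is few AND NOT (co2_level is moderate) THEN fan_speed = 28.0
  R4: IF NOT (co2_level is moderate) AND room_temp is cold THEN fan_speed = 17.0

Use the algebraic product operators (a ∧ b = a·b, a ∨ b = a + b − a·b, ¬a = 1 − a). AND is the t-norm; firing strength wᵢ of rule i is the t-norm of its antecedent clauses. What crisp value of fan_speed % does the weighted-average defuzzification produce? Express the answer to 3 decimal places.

R1 (z=78.0): crowded=0.18, hot=0.18; AND[a·b] → w = 0.0324
R2 (z=80.0): moderate=0.29, cold=0.48; AND[a·b] → w = 0.1392
R3 (z=28.0): hot=0.18, few=0.77, ¬moderate=1−0.29=0.71; AND[a·b] → w = 0.0984
R4 (z=17.0): ¬moderate=1−0.29=0.71, cold=0.48; AND[a·b] → w = 0.3408
Weighted average = (0.0324·78.0 + 0.1392·80.0 + 0.0984·28.0 + 0.3408·17.0) / (0.0324 + 0.1392 + 0.0984 + 0.3408)
  = 22.2122 / 0.6108 = 36.365

36.365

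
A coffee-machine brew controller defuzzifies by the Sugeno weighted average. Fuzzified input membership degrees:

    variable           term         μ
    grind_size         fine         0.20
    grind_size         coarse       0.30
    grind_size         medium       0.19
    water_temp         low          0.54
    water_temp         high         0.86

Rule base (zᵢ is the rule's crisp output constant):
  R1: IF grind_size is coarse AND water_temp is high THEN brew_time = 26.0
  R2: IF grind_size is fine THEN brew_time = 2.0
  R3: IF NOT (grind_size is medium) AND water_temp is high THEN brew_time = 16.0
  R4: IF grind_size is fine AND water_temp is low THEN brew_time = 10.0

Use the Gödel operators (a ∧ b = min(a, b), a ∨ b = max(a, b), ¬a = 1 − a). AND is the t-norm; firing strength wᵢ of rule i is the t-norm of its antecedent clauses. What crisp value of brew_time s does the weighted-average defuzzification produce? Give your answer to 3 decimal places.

15.338

R1 (z=26.0): coarse=0.30, high=0.86; AND[min(a, b)] → w = 0.30
R2 (z=2.0): fine=0.20 → w = 0.20
R3 (z=16.0): ¬medium=1−0.19=0.81, high=0.86; AND[min(a, b)] → w = 0.81
R4 (z=10.0): fine=0.20, low=0.54; AND[min(a, b)] → w = 0.20
Weighted average = (0.30·26.0 + 0.20·2.0 + 0.81·16.0 + 0.20·10.0) / (0.30 + 0.20 + 0.81 + 0.20)
  = 23.1600 / 1.5100 = 15.338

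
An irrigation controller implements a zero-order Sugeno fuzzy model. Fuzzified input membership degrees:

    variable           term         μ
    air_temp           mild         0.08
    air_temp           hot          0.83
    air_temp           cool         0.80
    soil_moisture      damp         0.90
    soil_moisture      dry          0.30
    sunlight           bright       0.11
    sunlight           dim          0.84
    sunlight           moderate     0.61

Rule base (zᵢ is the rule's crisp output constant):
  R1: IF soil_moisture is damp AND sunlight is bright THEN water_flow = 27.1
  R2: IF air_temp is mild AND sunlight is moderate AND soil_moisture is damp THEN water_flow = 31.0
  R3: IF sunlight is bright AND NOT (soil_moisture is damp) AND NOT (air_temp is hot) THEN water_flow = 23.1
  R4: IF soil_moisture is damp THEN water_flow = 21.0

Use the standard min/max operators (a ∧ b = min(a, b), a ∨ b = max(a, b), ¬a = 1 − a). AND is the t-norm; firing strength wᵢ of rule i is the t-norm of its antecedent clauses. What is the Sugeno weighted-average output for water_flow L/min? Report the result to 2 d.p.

R1 (z=27.1): damp=0.90, bright=0.11; AND[min(a, b)] → w = 0.11
R2 (z=31.0): mild=0.08, moderate=0.61, damp=0.90; AND[min(a, b)] → w = 0.08
R3 (z=23.1): bright=0.11, ¬damp=1−0.90=0.10, ¬hot=1−0.83=0.17; AND[min(a, b)] → w = 0.10
R4 (z=21.0): damp=0.90 → w = 0.90
Weighted average = (0.11·27.1 + 0.08·31.0 + 0.10·23.1 + 0.90·21.0) / (0.11 + 0.08 + 0.10 + 0.90)
  = 26.6710 / 1.1900 = 22.41

22.41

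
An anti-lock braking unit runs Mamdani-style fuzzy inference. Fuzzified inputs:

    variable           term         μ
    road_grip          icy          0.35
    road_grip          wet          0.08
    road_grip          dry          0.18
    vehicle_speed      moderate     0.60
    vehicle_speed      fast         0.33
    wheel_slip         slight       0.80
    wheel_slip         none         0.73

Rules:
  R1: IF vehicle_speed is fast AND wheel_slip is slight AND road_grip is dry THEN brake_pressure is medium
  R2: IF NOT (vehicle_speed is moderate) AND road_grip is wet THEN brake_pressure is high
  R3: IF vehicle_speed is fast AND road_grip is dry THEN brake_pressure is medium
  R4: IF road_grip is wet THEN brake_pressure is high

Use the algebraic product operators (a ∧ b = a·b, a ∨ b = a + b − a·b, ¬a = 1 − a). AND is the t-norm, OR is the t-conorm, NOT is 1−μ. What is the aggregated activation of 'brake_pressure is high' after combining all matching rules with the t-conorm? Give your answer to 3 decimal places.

0.109

R1: fast=0.33, slight=0.80, dry=0.18; AND[a·b] → w = 0.0475
R2: ¬moderate=1−0.60=0.40, wet=0.08; AND[a·b] → w = 0.0320
R3: fast=0.33, dry=0.18; AND[a·b] → w = 0.0594
R4: wet=0.08 → w = 0.0800
Rules with consequent 'high': {R2, R4} → strengths 0.0320, 0.0800
Aggregate via t-conorm [a + b − a·b]: 0.1094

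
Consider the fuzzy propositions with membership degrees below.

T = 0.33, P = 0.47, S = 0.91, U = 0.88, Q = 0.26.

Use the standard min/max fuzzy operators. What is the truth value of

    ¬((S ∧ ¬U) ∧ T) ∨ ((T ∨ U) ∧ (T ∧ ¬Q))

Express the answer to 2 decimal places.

¬U = 1 − 0.88 = 0.12
S ∧ ¬U = min(a, b) on (0.91, 0.12) = 0.12
(S ∧ ¬U) ∧ T = min(a, b) on (0.12, 0.33) = 0.12
¬((S ∧ ¬U) ∧ T) = 1 − 0.12 = 0.88
T ∨ U = max(a, b) on (0.33, 0.88) = 0.88
¬Q = 1 − 0.26 = 0.74
T ∧ ¬Q = min(a, b) on (0.33, 0.74) = 0.33
(T ∨ U) ∧ (T ∧ ¬Q) = min(a, b) on (0.88, 0.33) = 0.33
¬((S ∧ ¬U) ∧ T) ∨ ((T ∨ U) ∧ (T ∧ ¬Q)) = max(a, b) on (0.88, 0.33) = 0.88

0.88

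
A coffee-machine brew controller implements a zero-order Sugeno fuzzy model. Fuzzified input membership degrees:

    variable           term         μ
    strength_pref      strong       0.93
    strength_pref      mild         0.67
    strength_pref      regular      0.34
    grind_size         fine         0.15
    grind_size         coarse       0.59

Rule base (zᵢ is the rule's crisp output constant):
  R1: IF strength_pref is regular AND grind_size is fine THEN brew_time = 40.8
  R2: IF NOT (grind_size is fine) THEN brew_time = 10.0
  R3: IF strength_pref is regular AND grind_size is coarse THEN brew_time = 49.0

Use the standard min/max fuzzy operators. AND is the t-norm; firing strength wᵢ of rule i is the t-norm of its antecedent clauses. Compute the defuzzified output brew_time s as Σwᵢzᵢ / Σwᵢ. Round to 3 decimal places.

23.343

R1 (z=40.8): regular=0.34, fine=0.15; AND[min(a, b)] → w = 0.15
R2 (z=10.0): ¬fine=1−0.15=0.85 → w = 0.85
R3 (z=49.0): regular=0.34, coarse=0.59; AND[min(a, b)] → w = 0.34
Weighted average = (0.15·40.8 + 0.85·10.0 + 0.34·49.0) / (0.15 + 0.85 + 0.34)
  = 31.2800 / 1.3400 = 23.343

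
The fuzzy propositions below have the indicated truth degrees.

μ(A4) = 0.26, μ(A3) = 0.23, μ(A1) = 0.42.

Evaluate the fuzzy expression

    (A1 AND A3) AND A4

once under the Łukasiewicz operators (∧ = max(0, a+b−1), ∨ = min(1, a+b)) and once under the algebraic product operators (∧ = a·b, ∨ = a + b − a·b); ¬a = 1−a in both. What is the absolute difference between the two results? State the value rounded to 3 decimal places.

0.025

Under Łukasiewicz:
  A1 AND A3 = max(0, a+b−1) on (0.42, 0.23) = 0.00
  (A1 AND A3) AND A4 = max(0, a+b−1) on (0.00, 0.26) = 0.00
  → value = 0.0000
Under algebraic product:
  A1 AND A3 = a·b on (0.4200, 0.2300) = 0.0966
  (A1 AND A3) AND A4 = a·b on (0.0966, 0.2600) = 0.0251
  → value = 0.0251
|0.0000 − 0.0251| = 0.025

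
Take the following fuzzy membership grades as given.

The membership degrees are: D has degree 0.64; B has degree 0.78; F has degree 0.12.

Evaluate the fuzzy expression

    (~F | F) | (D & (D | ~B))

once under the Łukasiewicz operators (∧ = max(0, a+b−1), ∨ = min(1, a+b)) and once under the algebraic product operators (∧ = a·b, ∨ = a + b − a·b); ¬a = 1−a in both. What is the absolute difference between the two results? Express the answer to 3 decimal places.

Under Łukasiewicz:
  ~F = 1 − 0.12 = 0.88
  ~F | F = min(1, a+b) on (0.88, 0.12) = 1.00
  ~B = 1 − 0.78 = 0.22
  D | ~B = min(1, a+b) on (0.64, 0.22) = 0.86
  D & (D | ~B) = max(0, a+b−1) on (0.64, 0.86) = 0.50
  (~F | F) | (D & (D | ~B)) = min(1, a+b) on (1.00, 0.50) = 1.00
  → value = 1.0000
Under algebraic product:
  ~F = 1 − 0.1200 = 0.8800
  ~F | F = a + b − a·b on (0.8800, 0.1200) = 0.8944
  ~B = 1 − 0.7800 = 0.2200
  D | ~B = a + b − a·b on (0.6400, 0.2200) = 0.7192
  D & (D | ~B) = a·b on (0.6400, 0.7192) = 0.4603
  (~F | F) | (D & (D | ~B)) = a + b − a·b on (0.8944, 0.4603) = 0.9430
  → value = 0.9430
|1.0000 − 0.9430| = 0.057

0.057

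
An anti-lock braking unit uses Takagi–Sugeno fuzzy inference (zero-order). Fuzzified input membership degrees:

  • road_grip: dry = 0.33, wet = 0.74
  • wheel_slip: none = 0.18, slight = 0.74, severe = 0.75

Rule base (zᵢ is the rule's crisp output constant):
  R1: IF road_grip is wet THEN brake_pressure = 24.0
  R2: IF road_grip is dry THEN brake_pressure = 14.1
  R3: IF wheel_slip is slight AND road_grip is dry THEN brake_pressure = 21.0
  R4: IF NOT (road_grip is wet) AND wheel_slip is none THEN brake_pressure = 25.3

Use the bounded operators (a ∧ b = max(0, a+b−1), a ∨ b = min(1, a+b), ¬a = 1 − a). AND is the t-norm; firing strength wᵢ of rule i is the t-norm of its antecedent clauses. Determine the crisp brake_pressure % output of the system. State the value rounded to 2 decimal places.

R1 (z=24.0): wet=0.74 → w = 0.74
R2 (z=14.1): dry=0.33 → w = 0.33
R3 (z=21.0): slight=0.74, dry=0.33; AND[max(0, a+b−1)] → w = 0.07
R4 (z=25.3): ¬wet=1−0.74=0.26, none=0.18; AND[max(0, a+b−1)] → w = 0.00
Weighted average = (0.74·24.0 + 0.33·14.1 + 0.07·21.0 + 0.00·25.3) / (0.74 + 0.33 + 0.07 + 0.00)
  = 23.8830 / 1.1400 = 20.95

20.95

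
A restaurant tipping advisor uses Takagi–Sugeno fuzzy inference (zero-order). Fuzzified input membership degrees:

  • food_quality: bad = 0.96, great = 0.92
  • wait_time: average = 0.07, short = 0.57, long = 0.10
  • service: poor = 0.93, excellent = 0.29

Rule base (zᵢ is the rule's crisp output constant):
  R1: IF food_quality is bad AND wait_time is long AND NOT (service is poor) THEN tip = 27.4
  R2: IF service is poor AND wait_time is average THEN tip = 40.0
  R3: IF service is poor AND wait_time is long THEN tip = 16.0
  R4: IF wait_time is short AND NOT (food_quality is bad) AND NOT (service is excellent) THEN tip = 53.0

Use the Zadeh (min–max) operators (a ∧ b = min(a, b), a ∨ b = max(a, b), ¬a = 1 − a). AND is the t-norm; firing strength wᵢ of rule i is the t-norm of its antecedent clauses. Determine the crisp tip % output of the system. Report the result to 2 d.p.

30.14

R1 (z=27.4): bad=0.96, long=0.10, ¬poor=1−0.93=0.07; AND[min(a, b)] → w = 0.07
R2 (z=40.0): poor=0.93, average=0.07; AND[min(a, b)] → w = 0.07
R3 (z=16.0): poor=0.93, long=0.10; AND[min(a, b)] → w = 0.10
R4 (z=53.0): short=0.57, ¬bad=1−0.96=0.04, ¬excellent=1−0.29=0.71; AND[min(a, b)] → w = 0.04
Weighted average = (0.07·27.4 + 0.07·40.0 + 0.10·16.0 + 0.04·53.0) / (0.07 + 0.07 + 0.10 + 0.04)
  = 8.4380 / 0.2800 = 30.14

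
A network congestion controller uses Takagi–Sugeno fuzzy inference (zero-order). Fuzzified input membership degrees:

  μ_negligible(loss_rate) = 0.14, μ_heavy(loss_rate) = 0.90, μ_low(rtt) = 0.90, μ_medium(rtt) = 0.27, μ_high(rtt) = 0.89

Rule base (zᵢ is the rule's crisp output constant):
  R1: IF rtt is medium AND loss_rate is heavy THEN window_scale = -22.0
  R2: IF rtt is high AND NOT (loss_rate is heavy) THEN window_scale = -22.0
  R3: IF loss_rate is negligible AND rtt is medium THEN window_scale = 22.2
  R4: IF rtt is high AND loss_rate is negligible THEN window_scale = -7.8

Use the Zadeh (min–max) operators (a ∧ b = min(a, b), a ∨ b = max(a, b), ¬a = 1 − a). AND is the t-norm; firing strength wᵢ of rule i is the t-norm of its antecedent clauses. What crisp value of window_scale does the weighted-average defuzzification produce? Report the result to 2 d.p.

-9.42

R1 (z=-22.0): medium=0.27, heavy=0.90; AND[min(a, b)] → w = 0.27
R2 (z=-22.0): high=0.89, ¬heavy=1−0.90=0.10; AND[min(a, b)] → w = 0.10
R3 (z=22.2): negligible=0.14, medium=0.27; AND[min(a, b)] → w = 0.14
R4 (z=-7.8): high=0.89, negligible=0.14; AND[min(a, b)] → w = 0.14
Weighted average = (0.27·-22.0 + 0.10·-22.0 + 0.14·22.2 + 0.14·-7.8) / (0.27 + 0.10 + 0.14 + 0.14)
  = -6.1240 / 0.6500 = -9.42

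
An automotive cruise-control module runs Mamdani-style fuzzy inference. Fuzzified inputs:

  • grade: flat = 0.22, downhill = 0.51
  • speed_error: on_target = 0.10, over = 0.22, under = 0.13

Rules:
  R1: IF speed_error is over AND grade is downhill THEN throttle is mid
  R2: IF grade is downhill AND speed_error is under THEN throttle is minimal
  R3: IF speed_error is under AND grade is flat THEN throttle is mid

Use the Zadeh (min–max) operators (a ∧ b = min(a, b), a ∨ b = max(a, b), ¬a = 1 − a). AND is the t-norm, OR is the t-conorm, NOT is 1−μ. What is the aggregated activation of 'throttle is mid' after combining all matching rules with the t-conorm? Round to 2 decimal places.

0.22

R1: over=0.22, downhill=0.51; AND[min(a, b)] → w = 0.22
R2: downhill=0.51, under=0.13; AND[min(a, b)] → w = 0.13
R3: under=0.13, flat=0.22; AND[min(a, b)] → w = 0.13
Rules with consequent 'mid': {R1, R3} → strengths 0.22, 0.13
Aggregate via t-conorm [max(a, b)]: 0.22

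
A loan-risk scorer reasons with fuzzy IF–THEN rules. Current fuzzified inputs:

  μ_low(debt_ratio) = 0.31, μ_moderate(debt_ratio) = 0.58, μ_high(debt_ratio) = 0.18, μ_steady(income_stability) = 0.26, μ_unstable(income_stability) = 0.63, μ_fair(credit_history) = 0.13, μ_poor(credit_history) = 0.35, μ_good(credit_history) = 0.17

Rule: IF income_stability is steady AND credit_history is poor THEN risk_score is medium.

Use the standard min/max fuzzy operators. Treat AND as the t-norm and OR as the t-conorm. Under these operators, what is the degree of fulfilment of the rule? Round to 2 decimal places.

firing strength: steady=0.26, poor=0.35; AND[min(a, b)] → w = 0.26

0.26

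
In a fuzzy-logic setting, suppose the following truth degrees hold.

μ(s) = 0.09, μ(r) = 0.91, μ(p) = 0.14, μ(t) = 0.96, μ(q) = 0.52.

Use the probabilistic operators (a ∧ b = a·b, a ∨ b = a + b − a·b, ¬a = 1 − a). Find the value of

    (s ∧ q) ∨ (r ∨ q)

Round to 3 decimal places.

0.959

s ∧ q = a·b on (0.0900, 0.5200) = 0.0468
r ∨ q = a + b − a·b on (0.9100, 0.5200) = 0.9568
(s ∧ q) ∨ (r ∨ q) = a + b − a·b on (0.0468, 0.9568) = 0.9588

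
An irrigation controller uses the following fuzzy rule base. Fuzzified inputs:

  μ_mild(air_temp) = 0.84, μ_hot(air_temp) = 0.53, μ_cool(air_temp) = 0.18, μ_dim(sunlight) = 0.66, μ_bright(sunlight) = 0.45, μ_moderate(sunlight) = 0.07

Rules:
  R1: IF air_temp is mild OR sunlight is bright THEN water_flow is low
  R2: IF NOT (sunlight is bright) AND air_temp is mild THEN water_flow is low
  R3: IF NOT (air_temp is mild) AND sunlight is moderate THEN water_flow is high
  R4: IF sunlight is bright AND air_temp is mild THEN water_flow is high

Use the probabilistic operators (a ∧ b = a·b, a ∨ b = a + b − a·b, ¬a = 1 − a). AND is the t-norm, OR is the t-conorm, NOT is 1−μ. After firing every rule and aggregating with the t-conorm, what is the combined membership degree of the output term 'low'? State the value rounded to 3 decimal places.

0.953

R1: mild=0.84, bright=0.45; OR[a + b − a·b] → w = 0.9120
R2: ¬bright=1−0.45=0.55, mild=0.84; AND[a·b] → w = 0.4620
R3: ¬mild=1−0.84=0.16, moderate=0.07; AND[a·b] → w = 0.0112
R4: bright=0.45, mild=0.84; AND[a·b] → w = 0.3780
Rules with consequent 'low': {R1, R2} → strengths 0.9120, 0.4620
Aggregate via t-conorm [a + b − a·b]: 0.9527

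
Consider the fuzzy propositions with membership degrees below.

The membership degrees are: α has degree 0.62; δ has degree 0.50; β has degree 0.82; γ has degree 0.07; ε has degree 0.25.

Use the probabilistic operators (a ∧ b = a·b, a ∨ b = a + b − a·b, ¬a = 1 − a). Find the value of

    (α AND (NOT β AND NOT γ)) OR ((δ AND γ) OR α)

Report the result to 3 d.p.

0.671

NOT β = 1 − 0.8200 = 0.1800
NOT γ = 1 − 0.0700 = 0.9300
NOT β AND NOT γ = a·b on (0.1800, 0.9300) = 0.1674
α AND (NOT β AND NOT γ) = a·b on (0.6200, 0.1674) = 0.1038
δ AND γ = a·b on (0.5000, 0.0700) = 0.0350
(δ AND γ) OR α = a + b − a·b on (0.0350, 0.6200) = 0.6333
(α AND (NOT β AND NOT γ)) OR ((δ AND γ) OR α) = a + b − a·b on (0.1038, 0.6333) = 0.6714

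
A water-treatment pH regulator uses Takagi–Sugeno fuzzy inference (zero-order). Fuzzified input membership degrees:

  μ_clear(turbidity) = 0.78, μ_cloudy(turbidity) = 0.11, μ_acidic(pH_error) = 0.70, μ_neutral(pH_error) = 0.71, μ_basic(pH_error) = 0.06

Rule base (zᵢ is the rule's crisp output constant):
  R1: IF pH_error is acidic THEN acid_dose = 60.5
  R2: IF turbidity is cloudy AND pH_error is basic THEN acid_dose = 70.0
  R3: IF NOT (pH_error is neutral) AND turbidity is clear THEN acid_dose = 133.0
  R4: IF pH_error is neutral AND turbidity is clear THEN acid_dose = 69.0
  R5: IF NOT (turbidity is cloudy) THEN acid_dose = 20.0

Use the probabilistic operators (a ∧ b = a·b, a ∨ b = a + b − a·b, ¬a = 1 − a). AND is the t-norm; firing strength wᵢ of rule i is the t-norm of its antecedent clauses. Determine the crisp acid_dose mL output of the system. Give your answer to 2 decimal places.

R1 (z=60.5): acidic=0.70 → w = 0.7000
R2 (z=70.0): cloudy=0.11, basic=0.06; AND[a·b] → w = 0.0066
R3 (z=133.0): ¬neutral=1−0.71=0.29, clear=0.78; AND[a·b] → w = 0.2262
R4 (z=69.0): neutral=0.71, clear=0.78; AND[a·b] → w = 0.5538
R5 (z=20.0): ¬cloudy=1−0.11=0.89 → w = 0.8900
Weighted average = (0.7000·60.5 + 0.0066·70.0 + 0.2262·133.0 + 0.5538·69.0 + 0.8900·20.0) / (0.7000 + 0.0066 + 0.2262 + 0.5538 + 0.8900)
  = 128.9088 / 2.3766 = 54.24

54.24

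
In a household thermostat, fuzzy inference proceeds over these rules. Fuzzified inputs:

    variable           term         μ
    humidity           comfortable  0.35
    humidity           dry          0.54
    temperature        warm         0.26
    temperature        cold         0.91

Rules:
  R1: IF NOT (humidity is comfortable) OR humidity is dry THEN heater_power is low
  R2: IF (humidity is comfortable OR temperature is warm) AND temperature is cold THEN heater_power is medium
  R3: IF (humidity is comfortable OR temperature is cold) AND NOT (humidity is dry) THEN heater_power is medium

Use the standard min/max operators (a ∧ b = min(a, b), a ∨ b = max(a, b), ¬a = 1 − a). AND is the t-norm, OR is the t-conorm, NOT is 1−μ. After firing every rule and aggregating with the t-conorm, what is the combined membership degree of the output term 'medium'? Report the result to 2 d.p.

0.46

R1: ¬comfortable=1−0.35=0.65, dry=0.54; OR[max(a, b)] → w = 0.65
R2: (comfortable=0.35 OR warm=0.26) = 0.35; AND[min(a, b)] with cold=0.91 → w = 0.35
R3: (comfortable=0.35 OR cold=0.91) = 0.91; AND[min(a, b)] with ¬dry=1−0.54=0.46 → w = 0.46
Rules with consequent 'medium': {R2, R3} → strengths 0.35, 0.46
Aggregate via t-conorm [max(a, b)]: 0.46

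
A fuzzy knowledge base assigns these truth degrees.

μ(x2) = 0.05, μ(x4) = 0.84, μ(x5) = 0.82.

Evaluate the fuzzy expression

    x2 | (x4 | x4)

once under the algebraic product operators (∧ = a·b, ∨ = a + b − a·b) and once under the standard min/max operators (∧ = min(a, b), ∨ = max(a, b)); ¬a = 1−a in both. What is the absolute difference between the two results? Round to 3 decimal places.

Under algebraic product:
  x4 | x4 = a + b − a·b on (0.8400, 0.8400) = 0.9744
  x2 | (x4 | x4) = a + b − a·b on (0.0500, 0.9744) = 0.9757
  → value = 0.9757
Under standard min/max:
  x4 | x4 = max(a, b) on (0.84, 0.84) = 0.84
  x2 | (x4 | x4) = max(a, b) on (0.05, 0.84) = 0.84
  → value = 0.8400
|0.9757 − 0.8400| = 0.136

0.136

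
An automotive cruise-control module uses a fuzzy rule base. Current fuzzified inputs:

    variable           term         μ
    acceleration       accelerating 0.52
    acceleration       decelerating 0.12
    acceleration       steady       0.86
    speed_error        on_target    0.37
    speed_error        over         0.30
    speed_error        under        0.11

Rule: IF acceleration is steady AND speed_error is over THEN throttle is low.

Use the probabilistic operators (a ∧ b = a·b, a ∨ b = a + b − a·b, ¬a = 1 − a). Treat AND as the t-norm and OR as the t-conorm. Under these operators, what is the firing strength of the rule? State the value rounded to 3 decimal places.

0.258

firing strength: steady=0.86, over=0.30; AND[a·b] → w = 0.2580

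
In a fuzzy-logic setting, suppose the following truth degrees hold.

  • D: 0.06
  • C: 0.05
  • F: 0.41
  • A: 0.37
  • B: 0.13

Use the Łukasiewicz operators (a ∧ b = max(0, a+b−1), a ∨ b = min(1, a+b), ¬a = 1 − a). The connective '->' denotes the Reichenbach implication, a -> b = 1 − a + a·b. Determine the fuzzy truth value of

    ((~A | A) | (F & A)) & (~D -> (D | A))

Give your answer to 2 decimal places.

0.46

~A = 1 − 0.37 = 0.63
~A | A = min(1, a+b) on (0.63, 0.37) = 1.00
F & A = max(0, a+b−1) on (0.41, 0.37) = 0.00
(~A | A) | (F & A) = min(1, a+b) on (1.00, 0.00) = 1.00
~D = 1 − 0.06 = 0.94
D | A = min(1, a+b) on (0.06, 0.37) = 0.43
~D -> (D | A)  [Reichenbach: 1 − a + a·b] with a=0.94, b=0.43 → 0.46
((~A | A) | (F & A)) & (~D -> (D | A)) = max(0, a+b−1) on (1.00, 0.46) = 0.46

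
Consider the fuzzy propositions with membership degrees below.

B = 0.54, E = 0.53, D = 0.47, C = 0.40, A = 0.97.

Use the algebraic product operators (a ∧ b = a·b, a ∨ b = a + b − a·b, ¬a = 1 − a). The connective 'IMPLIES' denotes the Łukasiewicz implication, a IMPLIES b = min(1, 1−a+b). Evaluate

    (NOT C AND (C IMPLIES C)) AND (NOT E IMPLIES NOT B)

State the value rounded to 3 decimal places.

0.594

NOT C = 1 − 0.4000 = 0.6000
C IMPLIES C  [Łukasiewicz: min(1, 1−a+b)] with a=0.4000, b=0.4000 → 1.0000
NOT C AND (C IMPLIES C) = a·b on (0.6000, 1.0000) = 0.6000
NOT E = 1 − 0.5300 = 0.4700
NOT B = 1 − 0.5400 = 0.4600
NOT E IMPLIES NOT B  [Łukasiewicz: min(1, 1−a+b)] with a=0.4700, b=0.4600 → 0.9900
(NOT C AND (C IMPLIES C)) AND (NOT E IMPLIES NOT B) = a·b on (0.6000, 0.9900) = 0.5940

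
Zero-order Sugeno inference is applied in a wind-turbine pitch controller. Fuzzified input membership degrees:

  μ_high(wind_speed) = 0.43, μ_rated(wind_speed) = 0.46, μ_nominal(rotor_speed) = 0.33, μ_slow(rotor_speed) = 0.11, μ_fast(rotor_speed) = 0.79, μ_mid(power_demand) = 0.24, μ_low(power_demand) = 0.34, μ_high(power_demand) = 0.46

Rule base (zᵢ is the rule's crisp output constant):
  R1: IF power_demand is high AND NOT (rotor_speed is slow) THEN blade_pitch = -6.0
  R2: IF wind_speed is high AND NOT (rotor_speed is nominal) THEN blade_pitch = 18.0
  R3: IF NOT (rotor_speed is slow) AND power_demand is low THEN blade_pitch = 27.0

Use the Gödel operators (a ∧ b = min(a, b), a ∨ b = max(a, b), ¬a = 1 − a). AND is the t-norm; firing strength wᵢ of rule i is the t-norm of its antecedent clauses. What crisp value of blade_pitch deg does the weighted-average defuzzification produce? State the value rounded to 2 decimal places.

R1 (z=-6.0): high=0.46, ¬slow=1−0.11=0.89; AND[min(a, b)] → w = 0.46
R2 (z=18.0): high=0.43, ¬nominal=1−0.33=0.67; AND[min(a, b)] → w = 0.43
R3 (z=27.0): ¬slow=1−0.11=0.89, low=0.34; AND[min(a, b)] → w = 0.34
Weighted average = (0.46·-6.0 + 0.43·18.0 + 0.34·27.0) / (0.46 + 0.43 + 0.34)
  = 14.1600 / 1.2300 = 11.51

11.51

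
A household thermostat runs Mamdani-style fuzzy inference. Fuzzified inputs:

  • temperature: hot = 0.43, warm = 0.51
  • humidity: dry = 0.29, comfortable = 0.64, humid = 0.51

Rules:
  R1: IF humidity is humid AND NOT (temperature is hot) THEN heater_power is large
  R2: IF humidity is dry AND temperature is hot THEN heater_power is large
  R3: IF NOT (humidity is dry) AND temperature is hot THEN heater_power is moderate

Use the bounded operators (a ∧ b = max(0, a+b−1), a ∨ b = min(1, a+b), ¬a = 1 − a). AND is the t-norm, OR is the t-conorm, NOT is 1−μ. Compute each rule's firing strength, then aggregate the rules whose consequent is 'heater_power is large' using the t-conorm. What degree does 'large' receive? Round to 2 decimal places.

R1: humid=0.51, ¬hot=1−0.43=0.57; AND[max(0, a+b−1)] → w = 0.08
R2: dry=0.29, hot=0.43; AND[max(0, a+b−1)] → w = 0.00
R3: ¬dry=1−0.29=0.71, hot=0.43; AND[max(0, a+b−1)] → w = 0.14
Rules with consequent 'large': {R1, R2} → strengths 0.08, 0.00
Aggregate via t-conorm [min(1, a+b)]: 0.08

0.08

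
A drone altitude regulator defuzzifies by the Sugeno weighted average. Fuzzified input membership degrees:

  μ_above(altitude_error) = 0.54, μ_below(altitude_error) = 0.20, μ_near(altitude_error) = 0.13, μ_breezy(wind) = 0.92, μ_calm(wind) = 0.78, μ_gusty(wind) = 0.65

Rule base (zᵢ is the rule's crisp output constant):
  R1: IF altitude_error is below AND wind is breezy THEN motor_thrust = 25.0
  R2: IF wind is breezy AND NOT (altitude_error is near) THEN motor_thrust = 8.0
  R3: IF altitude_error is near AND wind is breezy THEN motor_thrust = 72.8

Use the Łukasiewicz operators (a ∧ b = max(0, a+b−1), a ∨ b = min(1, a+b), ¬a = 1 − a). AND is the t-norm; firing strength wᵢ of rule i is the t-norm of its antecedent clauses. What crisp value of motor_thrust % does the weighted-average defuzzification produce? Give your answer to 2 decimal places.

13.50

R1 (z=25.0): below=0.20, breezy=0.92; AND[max(0, a+b−1)] → w = 0.12
R2 (z=8.0): breezy=0.92, ¬near=1−0.13=0.87; AND[max(0, a+b−1)] → w = 0.79
R3 (z=72.8): near=0.13, breezy=0.92; AND[max(0, a+b−1)] → w = 0.05
Weighted average = (0.12·25.0 + 0.79·8.0 + 0.05·72.8) / (0.12 + 0.79 + 0.05)
  = 12.9600 / 0.9600 = 13.50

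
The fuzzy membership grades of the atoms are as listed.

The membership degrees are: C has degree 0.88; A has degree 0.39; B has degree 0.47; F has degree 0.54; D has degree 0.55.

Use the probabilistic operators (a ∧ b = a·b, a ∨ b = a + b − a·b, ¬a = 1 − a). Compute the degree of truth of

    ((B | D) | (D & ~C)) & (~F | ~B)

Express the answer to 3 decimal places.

0.580

B | D = a + b − a·b on (0.4700, 0.5500) = 0.7615
~C = 1 − 0.8800 = 0.1200
D & ~C = a·b on (0.5500, 0.1200) = 0.0660
(B | D) | (D & ~C) = a + b − a·b on (0.7615, 0.0660) = 0.7772
~F = 1 − 0.5400 = 0.4600
~B = 1 − 0.4700 = 0.5300
~F | ~B = a + b − a·b on (0.4600, 0.5300) = 0.7462
((B | D) | (D & ~C)) & (~F | ~B) = a·b on (0.7772, 0.7462) = 0.5800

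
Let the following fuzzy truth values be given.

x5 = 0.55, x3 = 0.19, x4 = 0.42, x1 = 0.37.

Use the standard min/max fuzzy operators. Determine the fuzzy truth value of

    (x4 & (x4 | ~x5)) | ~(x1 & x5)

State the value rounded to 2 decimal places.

0.63

~x5 = 1 − 0.55 = 0.45
x4 | ~x5 = max(a, b) on (0.42, 0.45) = 0.45
x4 & (x4 | ~x5) = min(a, b) on (0.42, 0.45) = 0.42
x1 & x5 = min(a, b) on (0.37, 0.55) = 0.37
~(x1 & x5) = 1 − 0.37 = 0.63
(x4 & (x4 | ~x5)) | ~(x1 & x5) = max(a, b) on (0.42, 0.63) = 0.63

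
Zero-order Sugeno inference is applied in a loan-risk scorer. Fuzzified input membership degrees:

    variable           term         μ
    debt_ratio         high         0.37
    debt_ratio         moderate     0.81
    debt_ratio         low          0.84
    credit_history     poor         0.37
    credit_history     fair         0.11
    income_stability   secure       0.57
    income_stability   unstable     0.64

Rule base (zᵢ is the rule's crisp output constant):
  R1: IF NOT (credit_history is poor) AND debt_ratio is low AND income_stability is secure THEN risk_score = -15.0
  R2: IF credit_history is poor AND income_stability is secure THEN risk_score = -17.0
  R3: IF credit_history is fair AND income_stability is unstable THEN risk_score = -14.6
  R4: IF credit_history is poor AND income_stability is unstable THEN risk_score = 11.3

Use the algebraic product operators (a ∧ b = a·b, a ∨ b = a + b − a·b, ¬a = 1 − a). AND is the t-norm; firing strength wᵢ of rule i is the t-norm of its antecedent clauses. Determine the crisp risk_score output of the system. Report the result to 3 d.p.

-7.883

R1 (z=-15.0): ¬poor=1−0.37=0.63, low=0.84, secure=0.57; AND[a·b] → w = 0.3016
R2 (z=-17.0): poor=0.37, secure=0.57; AND[a·b] → w = 0.2109
R3 (z=-14.6): fair=0.11, unstable=0.64; AND[a·b] → w = 0.0704
R4 (z=11.3): poor=0.37, unstable=0.64; AND[a·b] → w = 0.2368
Weighted average = (0.3016·-15.0 + 0.2109·-17.0 + 0.0704·-14.6 + 0.2368·11.3) / (0.3016 + 0.2109 + 0.0704 + 0.2368)
  = -6.4620 / 0.8197 = -7.883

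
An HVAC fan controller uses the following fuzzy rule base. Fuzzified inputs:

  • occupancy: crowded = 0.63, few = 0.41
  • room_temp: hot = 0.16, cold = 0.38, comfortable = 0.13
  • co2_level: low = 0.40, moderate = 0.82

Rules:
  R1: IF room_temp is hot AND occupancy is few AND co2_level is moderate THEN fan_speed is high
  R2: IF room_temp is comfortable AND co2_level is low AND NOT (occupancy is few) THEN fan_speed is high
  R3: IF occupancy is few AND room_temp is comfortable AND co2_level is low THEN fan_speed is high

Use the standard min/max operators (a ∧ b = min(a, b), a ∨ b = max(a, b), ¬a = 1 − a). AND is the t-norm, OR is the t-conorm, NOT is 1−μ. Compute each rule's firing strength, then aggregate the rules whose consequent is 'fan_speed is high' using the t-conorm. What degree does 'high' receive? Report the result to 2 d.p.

0.16

R1: hot=0.16, few=0.41, moderate=0.82; AND[min(a, b)] → w = 0.16
R2: comfortable=0.13, low=0.40, ¬few=1−0.41=0.59; AND[min(a, b)] → w = 0.13
R3: few=0.41, comfortable=0.13, low=0.40; AND[min(a, b)] → w = 0.13
Rules with consequent 'high': {R1, R2, R3} → strengths 0.16, 0.13, 0.13
Aggregate via t-conorm [max(a, b)]: 0.16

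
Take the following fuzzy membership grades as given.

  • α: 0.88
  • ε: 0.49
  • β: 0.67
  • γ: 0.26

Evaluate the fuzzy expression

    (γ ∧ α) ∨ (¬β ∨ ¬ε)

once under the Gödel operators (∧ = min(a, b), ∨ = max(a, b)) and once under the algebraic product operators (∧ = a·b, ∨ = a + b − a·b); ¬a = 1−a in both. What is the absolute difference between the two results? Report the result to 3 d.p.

0.237

Under Gödel:
  γ ∧ α = min(a, b) on (0.26, 0.88) = 0.26
  ¬β = 1 − 0.67 = 0.33
  ¬ε = 1 − 0.49 = 0.51
  ¬β ∨ ¬ε = max(a, b) on (0.33, 0.51) = 0.51
  (γ ∧ α) ∨ (¬β ∨ ¬ε) = max(a, b) on (0.26, 0.51) = 0.51
  → value = 0.5100
Under algebraic product:
  γ ∧ α = a·b on (0.2600, 0.8800) = 0.2288
  ¬β = 1 − 0.6700 = 0.3300
  ¬ε = 1 − 0.4900 = 0.5100
  ¬β ∨ ¬ε = a + b − a·b on (0.3300, 0.5100) = 0.6717
  (γ ∧ α) ∨ (¬β ∨ ¬ε) = a + b − a·b on (0.2288, 0.6717) = 0.7468
  → value = 0.7468
|0.5100 − 0.7468| = 0.237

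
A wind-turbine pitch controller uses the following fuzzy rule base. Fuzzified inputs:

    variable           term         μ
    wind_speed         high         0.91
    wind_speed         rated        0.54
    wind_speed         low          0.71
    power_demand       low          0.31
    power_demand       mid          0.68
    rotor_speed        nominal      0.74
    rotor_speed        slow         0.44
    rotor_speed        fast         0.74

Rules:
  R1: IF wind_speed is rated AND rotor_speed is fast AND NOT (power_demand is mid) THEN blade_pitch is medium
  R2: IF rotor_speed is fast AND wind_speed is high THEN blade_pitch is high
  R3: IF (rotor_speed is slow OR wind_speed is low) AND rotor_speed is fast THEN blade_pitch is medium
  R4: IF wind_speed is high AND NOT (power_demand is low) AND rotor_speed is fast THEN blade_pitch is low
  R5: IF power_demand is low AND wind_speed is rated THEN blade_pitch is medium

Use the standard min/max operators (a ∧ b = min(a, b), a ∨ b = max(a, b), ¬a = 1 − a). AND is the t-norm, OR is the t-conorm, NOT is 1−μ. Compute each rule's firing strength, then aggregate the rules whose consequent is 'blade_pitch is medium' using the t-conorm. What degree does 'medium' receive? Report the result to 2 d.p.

R1: rated=0.54, fast=0.74, ¬mid=1−0.68=0.32; AND[min(a, b)] → w = 0.32
R2: fast=0.74, high=0.91; AND[min(a, b)] → w = 0.74
R3: (slow=0.44 OR low=0.71) = 0.71; AND[min(a, b)] with fast=0.74 → w = 0.71
R4: high=0.91, ¬low=1−0.31=0.69, fast=0.74; AND[min(a, b)] → w = 0.69
R5: low=0.31, rated=0.54; AND[min(a, b)] → w = 0.31
Rules with consequent 'medium': {R1, R3, R5} → strengths 0.32, 0.71, 0.31
Aggregate via t-conorm [max(a, b)]: 0.71

0.71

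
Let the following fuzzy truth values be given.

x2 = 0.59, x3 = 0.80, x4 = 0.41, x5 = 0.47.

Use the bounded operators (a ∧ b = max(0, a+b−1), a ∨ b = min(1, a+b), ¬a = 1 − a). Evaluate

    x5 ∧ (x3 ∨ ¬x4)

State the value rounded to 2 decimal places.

¬x4 = 1 − 0.41 = 0.59
x3 ∨ ¬x4 = min(1, a+b) on (0.80, 0.59) = 1.00
x5 ∧ (x3 ∨ ¬x4) = max(0, a+b−1) on (0.47, 1.00) = 0.47

0.47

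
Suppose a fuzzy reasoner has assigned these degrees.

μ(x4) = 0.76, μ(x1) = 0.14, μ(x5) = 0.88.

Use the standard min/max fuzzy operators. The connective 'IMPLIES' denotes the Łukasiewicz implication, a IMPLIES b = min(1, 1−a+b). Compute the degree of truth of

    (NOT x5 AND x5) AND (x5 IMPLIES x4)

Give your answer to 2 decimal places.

0.12

NOT x5 = 1 − 0.88 = 0.12
NOT x5 AND x5 = min(a, b) on (0.12, 0.88) = 0.12
x5 IMPLIES x4  [Łukasiewicz: min(1, 1−a+b)] with a=0.88, b=0.76 → 0.88
(NOT x5 AND x5) AND (x5 IMPLIES x4) = min(a, b) on (0.12, 0.88) = 0.12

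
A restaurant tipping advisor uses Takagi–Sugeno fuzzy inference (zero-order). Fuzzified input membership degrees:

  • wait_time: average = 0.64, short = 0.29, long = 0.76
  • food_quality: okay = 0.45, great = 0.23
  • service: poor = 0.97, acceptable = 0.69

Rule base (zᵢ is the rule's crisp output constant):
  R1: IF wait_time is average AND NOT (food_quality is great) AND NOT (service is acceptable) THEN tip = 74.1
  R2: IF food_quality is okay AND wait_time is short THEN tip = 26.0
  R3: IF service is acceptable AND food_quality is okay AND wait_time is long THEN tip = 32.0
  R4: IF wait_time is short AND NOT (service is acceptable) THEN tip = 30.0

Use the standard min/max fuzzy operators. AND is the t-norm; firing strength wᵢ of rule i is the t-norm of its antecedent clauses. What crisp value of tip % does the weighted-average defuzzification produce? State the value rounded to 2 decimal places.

40.01

R1 (z=74.1): average=0.64, ¬great=1−0.23=0.77, ¬acceptable=1−0.69=0.31; AND[min(a, b)] → w = 0.31
R2 (z=26.0): okay=0.45, short=0.29; AND[min(a, b)] → w = 0.29
R3 (z=32.0): acceptable=0.69, okay=0.45, long=0.76; AND[min(a, b)] → w = 0.45
R4 (z=30.0): short=0.29, ¬acceptable=1−0.69=0.31; AND[min(a, b)] → w = 0.29
Weighted average = (0.31·74.1 + 0.29·26.0 + 0.45·32.0 + 0.29·30.0) / (0.31 + 0.29 + 0.45 + 0.29)
  = 53.6110 / 1.3400 = 40.01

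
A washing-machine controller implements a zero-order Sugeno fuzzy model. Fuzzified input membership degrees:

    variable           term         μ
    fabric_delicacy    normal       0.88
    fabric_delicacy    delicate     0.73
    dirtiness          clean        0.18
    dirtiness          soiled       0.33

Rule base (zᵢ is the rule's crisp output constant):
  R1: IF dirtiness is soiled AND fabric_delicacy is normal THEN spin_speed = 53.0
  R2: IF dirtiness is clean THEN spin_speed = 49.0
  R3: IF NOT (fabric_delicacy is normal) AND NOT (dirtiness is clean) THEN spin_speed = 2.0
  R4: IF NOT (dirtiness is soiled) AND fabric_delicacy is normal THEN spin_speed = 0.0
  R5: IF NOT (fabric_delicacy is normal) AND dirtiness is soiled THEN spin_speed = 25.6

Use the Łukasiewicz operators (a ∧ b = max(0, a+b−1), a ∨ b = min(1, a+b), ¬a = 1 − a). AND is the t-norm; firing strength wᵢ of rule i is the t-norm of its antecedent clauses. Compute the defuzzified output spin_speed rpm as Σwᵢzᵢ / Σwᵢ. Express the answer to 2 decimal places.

R1 (z=53.0): soiled=0.33, normal=0.88; AND[max(0, a+b−1)] → w = 0.21
R2 (z=49.0): clean=0.18 → w = 0.18
R3 (z=2.0): ¬normal=1−0.88=0.12, ¬clean=1−0.18=0.82; AND[max(0, a+b−1)] → w = 0.00
R4 (z=0.0): ¬soiled=1−0.33=0.67, normal=0.88; AND[max(0, a+b−1)] → w = 0.55
R5 (z=25.6): ¬normal=1−0.88=0.12, soiled=0.33; AND[max(0, a+b−1)] → w = 0.00
Weighted average = (0.21·53.0 + 0.18·49.0 + 0.00·2.0 + 0.55·0.0 + 0.00·25.6) / (0.21 + 0.18 + 0.00 + 0.55 + 0.00)
  = 19.9500 / 0.9400 = 21.22

21.22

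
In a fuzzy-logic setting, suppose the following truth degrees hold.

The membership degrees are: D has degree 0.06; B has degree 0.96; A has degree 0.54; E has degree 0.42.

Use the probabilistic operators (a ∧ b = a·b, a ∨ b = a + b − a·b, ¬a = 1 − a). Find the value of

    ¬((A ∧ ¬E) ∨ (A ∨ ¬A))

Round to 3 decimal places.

¬E = 1 − 0.4200 = 0.5800
A ∧ ¬E = a·b on (0.5400, 0.5800) = 0.3132
¬A = 1 − 0.5400 = 0.4600
A ∨ ¬A = a + b − a·b on (0.5400, 0.4600) = 0.7516
(A ∧ ¬E) ∨ (A ∨ ¬A) = a + b − a·b on (0.3132, 0.7516) = 0.8294
¬((A ∧ ¬E) ∨ (A ∨ ¬A)) = 1 − 0.8294 = 0.1706

0.171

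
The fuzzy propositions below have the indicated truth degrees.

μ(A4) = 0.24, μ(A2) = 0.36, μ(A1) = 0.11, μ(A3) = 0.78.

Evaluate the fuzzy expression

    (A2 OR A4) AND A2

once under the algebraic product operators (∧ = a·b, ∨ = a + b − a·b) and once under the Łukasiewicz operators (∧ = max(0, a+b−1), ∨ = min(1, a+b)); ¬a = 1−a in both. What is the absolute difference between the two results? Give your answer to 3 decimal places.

Under algebraic product:
  A2 OR A4 = a + b − a·b on (0.3600, 0.2400) = 0.5136
  (A2 OR A4) AND A2 = a·b on (0.5136, 0.3600) = 0.1849
  → value = 0.1849
Under Łukasiewicz:
  A2 OR A4 = min(1, a+b) on (0.36, 0.24) = 0.60
  (A2 OR A4) AND A2 = max(0, a+b−1) on (0.60, 0.36) = 0.00
  → value = 0.0000
|0.1849 − 0.0000| = 0.185

0.185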